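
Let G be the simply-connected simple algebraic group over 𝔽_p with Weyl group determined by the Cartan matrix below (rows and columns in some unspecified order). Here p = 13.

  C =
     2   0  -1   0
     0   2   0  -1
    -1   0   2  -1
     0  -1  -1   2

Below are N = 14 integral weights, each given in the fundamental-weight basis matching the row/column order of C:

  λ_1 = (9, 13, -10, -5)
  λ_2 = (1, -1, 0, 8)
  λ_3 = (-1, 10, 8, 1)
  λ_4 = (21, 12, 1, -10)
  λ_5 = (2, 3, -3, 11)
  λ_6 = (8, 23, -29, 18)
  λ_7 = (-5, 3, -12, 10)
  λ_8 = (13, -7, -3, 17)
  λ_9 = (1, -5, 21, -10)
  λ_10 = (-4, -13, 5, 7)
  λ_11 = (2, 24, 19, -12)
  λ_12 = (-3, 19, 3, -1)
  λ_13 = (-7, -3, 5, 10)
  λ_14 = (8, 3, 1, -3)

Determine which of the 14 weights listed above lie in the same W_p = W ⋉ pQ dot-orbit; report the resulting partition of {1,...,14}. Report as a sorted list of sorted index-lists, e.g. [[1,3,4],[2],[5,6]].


Cartan matrix: type A_4 (|W|=120); un-permuting the 4 rows.

λ_j+ρ reflected into Ā_13 (⟨·,θ^∨⟩≤13); 4-tuples as given:

  λ_1+ρ ↦ (2, 0, 1, 9);  λ_2+ρ ↦ (2, 0, 1, 9);  λ_3+ρ ↦ (9, 2, 0, 2);  λ_4+ρ ↦ (2, 2, 0, 7);  λ_5+ρ ↦ (2, 0, 1, 9);  λ_6+ρ ↦ (2, 2, 0, 7);  λ_7+ρ ↦ (9, 2, 0, 2);  λ_8+ρ ↦ (1, 7, 1, 3);  λ_9+ρ ↦ (9, 2, 0, 2);  λ_10+ρ ↦ (1, 7, 1, 3);  λ_11+ρ ↦ (1, 7, 1, 3);  λ_12+ρ ↦ (2, 2, 0, 7);  λ_13+ρ ↦ (2, 2, 0, 7);  λ_14+ρ ↦ (9, 2, 0, 2)

Grouping the 14 weights by Ā_13-representative: 4 linkage classes.

[[1, 2, 5], [3, 7, 9, 14], [4, 6, 12, 13], [8, 10, 11]]


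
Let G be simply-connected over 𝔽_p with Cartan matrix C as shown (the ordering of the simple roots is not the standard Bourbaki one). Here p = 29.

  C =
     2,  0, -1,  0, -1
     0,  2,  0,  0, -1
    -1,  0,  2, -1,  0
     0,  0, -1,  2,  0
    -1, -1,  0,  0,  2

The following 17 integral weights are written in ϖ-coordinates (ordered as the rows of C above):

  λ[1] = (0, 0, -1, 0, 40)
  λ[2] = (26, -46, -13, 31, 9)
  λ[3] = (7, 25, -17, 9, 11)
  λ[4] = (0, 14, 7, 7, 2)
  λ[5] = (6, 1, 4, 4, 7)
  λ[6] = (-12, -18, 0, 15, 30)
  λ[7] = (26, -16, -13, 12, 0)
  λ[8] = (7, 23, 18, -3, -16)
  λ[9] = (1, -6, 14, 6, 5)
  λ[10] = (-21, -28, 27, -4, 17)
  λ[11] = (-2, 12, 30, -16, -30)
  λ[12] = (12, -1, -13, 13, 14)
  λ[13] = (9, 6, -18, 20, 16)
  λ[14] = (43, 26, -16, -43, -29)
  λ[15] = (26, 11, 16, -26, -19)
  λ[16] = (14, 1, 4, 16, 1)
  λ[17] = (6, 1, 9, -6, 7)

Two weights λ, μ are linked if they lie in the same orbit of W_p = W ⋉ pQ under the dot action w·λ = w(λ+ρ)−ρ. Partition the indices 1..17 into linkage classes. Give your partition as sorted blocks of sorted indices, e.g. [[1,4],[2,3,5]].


Cartan matrix: type A_5 (|W|=720); un-permuting the 5 rows.

λ_j+ρ reflected into Ā_29 (⟨·,θ^∨⟩≤29); 5-tuples as given:

    λ_1 → (1, 1, 12, 1, 14)
    λ_2 → (1, 9, 8, 2, 3)
    λ_3 → (1, 9, 8, 2, 3)
    λ_4 → (1, 9, 8, 2, 3)
    λ_5 → (7, 2, 5, 5, 8)
    λ_6 → (1, 9, 8, 2, 3)
    λ_7 → (1, 1, 12, 1, 14)
    λ_8 → (7, 2, 5, 5, 8)
    λ_9 → (2, 4, 15, 6, 1)
    λ_10 → (5, 2, 3, 1, 18)
    λ_11 → (1, 1, 12, 1, 14)
    λ_12 → (1, 1, 12, 1, 14)
    λ_13 → (7, 2, 5, 5, 8)
    λ_14 → (1, 1, 12, 1, 14)
    λ_15 → (1, 9, 8, 2, 3)
    λ_16 → (7, 2, 5, 5, 8)
    λ_17 → (7, 2, 5, 5, 8)

The 17 indices split into 5 linkage classes (same alcove rep ⇔ same W_29-dot-orbit):

[[1, 7, 11, 12, 14], [2, 3, 4, 6, 15], [5, 8, 13, 16, 17], [9], [10]]


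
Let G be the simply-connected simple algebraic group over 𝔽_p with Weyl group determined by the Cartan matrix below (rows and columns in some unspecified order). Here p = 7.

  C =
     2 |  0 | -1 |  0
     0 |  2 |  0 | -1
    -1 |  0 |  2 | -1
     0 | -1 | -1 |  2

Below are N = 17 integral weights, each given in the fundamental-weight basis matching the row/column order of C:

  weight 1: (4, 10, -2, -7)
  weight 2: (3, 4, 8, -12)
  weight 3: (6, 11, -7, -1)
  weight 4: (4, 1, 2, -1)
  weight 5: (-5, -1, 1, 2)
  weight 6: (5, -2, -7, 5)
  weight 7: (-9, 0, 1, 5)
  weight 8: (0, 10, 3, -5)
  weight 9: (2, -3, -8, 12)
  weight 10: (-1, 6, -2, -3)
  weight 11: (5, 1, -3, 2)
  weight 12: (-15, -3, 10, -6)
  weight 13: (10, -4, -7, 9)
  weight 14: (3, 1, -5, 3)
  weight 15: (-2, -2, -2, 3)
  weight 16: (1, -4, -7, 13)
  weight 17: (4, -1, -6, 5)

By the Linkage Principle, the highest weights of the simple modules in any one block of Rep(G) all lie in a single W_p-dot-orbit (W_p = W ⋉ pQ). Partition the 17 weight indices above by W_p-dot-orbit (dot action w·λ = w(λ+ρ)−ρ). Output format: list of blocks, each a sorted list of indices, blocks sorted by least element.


C ↔ A_4 under row/col permutation; |W(A_4)| = 120.

W_7-reps of the 17 weights in Ā_7 (same 4-coord order as C):

  [1] (2, 0, 2, 1)
  [2] (2, 0, 2, 1)
  [3] (0, 0, 5, 1)
  [4] (2, 0, 2, 1)
  [5] (2, 0, 2, 1)
  [6] (0, 0, 5, 1)
  [7] (0, 0, 5, 1)
  [8] (0, 2, 4, 0)
  [9] (2, 4, 1, 0)
  [10] (2, 4, 1, 0)
  [11] (2, 0, 2, 1)
  [12] (2, 4, 1, 0)
  [13] (2, 1, 1, 3)
  [14] (0, 2, 4, 0)
  [15] (1, 1, 1, 1)
  [16] (2, 4, 1, 0)
  [17] (0, 0, 5, 1)

Partition of {1..17} into 6 W_7-dot-orbits:

[[1, 2, 4, 5, 11], [3, 6, 7, 17], [8, 14], [9, 10, 12, 16], [13], [15]]


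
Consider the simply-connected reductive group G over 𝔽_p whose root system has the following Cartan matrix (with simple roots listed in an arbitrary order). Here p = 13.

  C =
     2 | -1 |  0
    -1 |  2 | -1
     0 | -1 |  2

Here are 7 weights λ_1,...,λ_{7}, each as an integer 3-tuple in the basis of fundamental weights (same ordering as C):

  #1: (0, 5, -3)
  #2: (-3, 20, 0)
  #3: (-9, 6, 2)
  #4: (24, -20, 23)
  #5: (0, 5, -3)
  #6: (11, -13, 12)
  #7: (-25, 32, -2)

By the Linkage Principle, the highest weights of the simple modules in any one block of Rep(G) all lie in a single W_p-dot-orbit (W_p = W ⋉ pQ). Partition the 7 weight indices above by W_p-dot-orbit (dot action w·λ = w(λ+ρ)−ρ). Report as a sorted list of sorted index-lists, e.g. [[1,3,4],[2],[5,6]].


Cartan matrix: type A_3 (|W|=24); un-permuting the 3 rows.

λ_j+ρ reflected into Ā_13 (⟨·,θ^∨⟩≤13); 3-tuples as given:

  λ_1+ρ ↦ (1, 4, 2);  λ_2+ρ ↦ (1, 4, 2);  λ_3+ρ ↦ (7, 1, 2);  λ_4+ρ ↦ (1, 4, 2);  λ_5+ρ ↦ (1, 4, 2);  λ_6+ρ ↦ (0, 12, 1);  λ_7+ρ ↦ (1, 4, 2)

These 7 weights hit 3 W_13-dot-orbits; sizes (5, 1, 1):

[[1, 2, 4, 5, 7], [3], [6]]


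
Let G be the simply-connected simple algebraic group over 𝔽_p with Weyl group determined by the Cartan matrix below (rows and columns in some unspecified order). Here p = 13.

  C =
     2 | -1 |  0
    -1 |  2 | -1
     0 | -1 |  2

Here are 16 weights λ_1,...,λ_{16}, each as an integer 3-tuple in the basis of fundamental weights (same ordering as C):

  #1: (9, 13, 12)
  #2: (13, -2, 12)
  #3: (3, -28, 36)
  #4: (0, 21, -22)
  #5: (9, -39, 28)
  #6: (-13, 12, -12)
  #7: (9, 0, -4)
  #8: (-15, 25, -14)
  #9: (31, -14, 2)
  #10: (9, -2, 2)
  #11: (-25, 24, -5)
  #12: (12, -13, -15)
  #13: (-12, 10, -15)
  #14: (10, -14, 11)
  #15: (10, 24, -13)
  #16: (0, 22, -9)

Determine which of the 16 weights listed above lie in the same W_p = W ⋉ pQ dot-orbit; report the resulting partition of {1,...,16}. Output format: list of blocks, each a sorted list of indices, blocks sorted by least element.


C ↔ A_3 under row/col permutation; |W(A_3)| = 24.

Each λ_j+ρ reduced to Ā_13; 3-tuples below use C's row order:

    [1] (2, 10, 1)
    [2] (0, 0, 1)
    [3] (9, 1, 2)
    [4] (1, 8, 3)
    [5] (9, 1, 2)
    [6] (2, 10, 1)
    [7] (8, 2, 1)
    [8] (0, 0, 1)
    [9] (6, 0, 3)
    [10] (9, 1, 2)
    [11] (1, 8, 3)
    [12] (0, 0, 1)
    [13] (2, 10, 1)
    [14] (2, 10, 1)
    [15] (2, 10, 1)
    [16] (8, 2, 1)

6 distinct reps among the 16 weights ⇒ 6 W_13-linkage classes:

[[1, 6, 13, 14, 15], [2, 8, 12], [3, 5, 10], [4, 11], [7, 16], [9]]


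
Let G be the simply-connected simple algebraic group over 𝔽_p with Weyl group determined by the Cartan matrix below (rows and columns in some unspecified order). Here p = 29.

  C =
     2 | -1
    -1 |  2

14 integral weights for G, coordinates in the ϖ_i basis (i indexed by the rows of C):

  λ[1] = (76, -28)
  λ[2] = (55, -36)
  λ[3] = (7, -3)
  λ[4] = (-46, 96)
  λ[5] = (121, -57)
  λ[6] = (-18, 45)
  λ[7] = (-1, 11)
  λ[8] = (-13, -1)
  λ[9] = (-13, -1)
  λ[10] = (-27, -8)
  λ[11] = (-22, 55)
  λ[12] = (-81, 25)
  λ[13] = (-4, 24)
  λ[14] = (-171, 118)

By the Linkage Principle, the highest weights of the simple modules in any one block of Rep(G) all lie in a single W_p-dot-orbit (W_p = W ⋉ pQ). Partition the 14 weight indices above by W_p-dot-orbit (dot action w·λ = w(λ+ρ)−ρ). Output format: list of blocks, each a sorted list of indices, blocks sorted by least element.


C ↔ A_2 under row/col permutation; |W(A_2)| = 6.

Ā_29 reps of the 14 weights (A_2, coords as presented):

  1: (19, 2);  2: (6, 2);  3: (6, 2);  4: (6, 13);  5: (6, 2);  6: (0, 12);  7: (0, 12);  8: (0, 12);  9: (0, 12);  10: (3, 22);  11: (6, 2);  12: (3, 22);  13: (3, 22);  14: (3, 22)

These 14 weights hit 5 W_29-dot-orbits; sizes (1, 4, 1, 4, 4):

[[1], [2, 3, 5, 11], [4], [6, 7, 8, 9], [10, 12, 13, 14]]


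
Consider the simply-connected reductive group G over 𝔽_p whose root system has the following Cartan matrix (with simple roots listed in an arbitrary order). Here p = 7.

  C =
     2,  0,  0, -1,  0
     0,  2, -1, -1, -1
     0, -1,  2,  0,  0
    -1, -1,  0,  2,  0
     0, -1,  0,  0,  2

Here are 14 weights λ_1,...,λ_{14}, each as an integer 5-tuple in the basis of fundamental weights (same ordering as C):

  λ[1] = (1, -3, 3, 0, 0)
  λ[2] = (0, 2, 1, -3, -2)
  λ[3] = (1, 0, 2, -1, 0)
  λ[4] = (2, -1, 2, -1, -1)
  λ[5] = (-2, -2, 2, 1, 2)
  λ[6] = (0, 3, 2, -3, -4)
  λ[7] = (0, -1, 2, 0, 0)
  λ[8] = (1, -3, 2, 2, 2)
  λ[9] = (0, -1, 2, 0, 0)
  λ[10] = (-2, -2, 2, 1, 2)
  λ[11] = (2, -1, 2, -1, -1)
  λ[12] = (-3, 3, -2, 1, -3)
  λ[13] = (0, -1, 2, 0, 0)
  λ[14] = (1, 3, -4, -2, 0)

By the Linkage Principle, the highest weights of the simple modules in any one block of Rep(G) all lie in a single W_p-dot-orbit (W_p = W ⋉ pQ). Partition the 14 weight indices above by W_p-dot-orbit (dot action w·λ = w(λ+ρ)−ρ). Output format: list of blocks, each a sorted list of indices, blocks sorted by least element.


Type D_5, rank 5, |W|=1920; reorder rows/cols to standard.

Folding the 14 weights λ_j+ρ into Ā_7 (reps in the given 5-coord order):

  λ_1 → (1, 0, 2, 1, 1);  λ_2 → (1, 0, 2, 1, 1);  λ_3 → (1, 0, 3, 1, 1);  λ_4 → (3, 0, 3, 0, 0);  λ_5 → (1, 1, 2, 0, 2);  λ_6 → (1, 1, 2, 0, 2);  λ_7 → (1, 0, 3, 1, 1);  λ_8 → (0, 0, 1, 2, 1);  λ_9 → (1, 0, 3, 1, 1);  λ_10 → (1, 1, 2, 0, 2);  λ_11 → (3, 0, 3, 0, 0);  λ_12 → (2, 1, 1, 0, 2);  λ_13 → (1, 0, 3, 1, 1);  λ_14 → (1, 0, 3, 1, 1)

These 14 weights hit 6 W_7-dot-orbits; sizes (2, 5, 2, 3, 1, 1):

[[1, 2], [3, 7, 9, 13, 14], [4, 11], [5, 6, 10], [8], [12]]


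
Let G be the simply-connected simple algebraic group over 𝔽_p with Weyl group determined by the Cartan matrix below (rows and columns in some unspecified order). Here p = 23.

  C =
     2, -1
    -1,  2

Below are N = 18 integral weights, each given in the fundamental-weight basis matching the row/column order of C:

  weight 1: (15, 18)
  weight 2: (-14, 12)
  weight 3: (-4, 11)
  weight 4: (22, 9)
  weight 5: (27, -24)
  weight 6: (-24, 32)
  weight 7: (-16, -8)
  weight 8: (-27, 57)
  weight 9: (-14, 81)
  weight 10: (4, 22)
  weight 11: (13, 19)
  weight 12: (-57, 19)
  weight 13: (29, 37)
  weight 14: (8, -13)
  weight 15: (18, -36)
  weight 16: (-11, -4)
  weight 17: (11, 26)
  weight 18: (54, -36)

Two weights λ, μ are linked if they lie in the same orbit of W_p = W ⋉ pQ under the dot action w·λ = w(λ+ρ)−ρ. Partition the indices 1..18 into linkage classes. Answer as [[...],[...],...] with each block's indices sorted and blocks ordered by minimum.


Type A_2, rank 2, |W|=6; reorder rows/cols to standard.

Ā_23 reps of the 18 weights (A_2, coords as presented):

  λ_1+ρ ↦ (4, 7);  λ_2+ρ ↦ (13, 0);  λ_3+ρ ↦ (3, 9);  λ_4+ρ ↦ (13, 0);  λ_5+ρ ↦ (0, 18);  λ_6+ρ ↦ (13, 0);  λ_7+ρ ↦ (7, 15);  λ_8+ρ ↦ (3, 9);  λ_9+ρ ↦ (13, 0);  λ_10+ρ ↦ (0, 18);  λ_11+ρ ↦ (3, 9);  λ_12+ρ ↦ (3, 10);  λ_13+ρ ↦ (7, 15);  λ_14+ρ ↦ (3, 9);  λ_15+ρ ↦ (4, 7);  λ_16+ρ ↦ (3, 10);  λ_17+ρ ↦ (4, 7);  λ_18+ρ ↦ (3, 9)

Grouping the 18 weights by Ā_23-representative: 6 linkage classes.

[[1, 15, 17], [2, 4, 6, 9], [3, 8, 11, 14, 18], [5, 10], [7, 13], [12, 16]]


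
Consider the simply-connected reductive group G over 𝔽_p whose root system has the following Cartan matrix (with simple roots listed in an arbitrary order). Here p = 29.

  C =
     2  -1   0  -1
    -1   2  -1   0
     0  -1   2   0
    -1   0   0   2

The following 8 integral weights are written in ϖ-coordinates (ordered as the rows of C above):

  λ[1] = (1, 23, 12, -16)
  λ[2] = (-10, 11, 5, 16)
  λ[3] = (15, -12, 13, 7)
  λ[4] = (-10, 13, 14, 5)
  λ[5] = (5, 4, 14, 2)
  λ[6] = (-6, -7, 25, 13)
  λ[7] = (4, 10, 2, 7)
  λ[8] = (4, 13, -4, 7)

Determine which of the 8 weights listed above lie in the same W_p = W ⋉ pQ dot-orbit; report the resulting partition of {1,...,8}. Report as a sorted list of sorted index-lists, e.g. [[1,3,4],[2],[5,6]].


A_4 Cartan matrix, 4 simple roots permuted; ρ=(1,1,1,1).

W_29-reps of the 8 weights in Ā_29 (same 4-coord order as C):

  λ_1+ρ ↦ (5, 11, 3, 8)
  λ_2+ρ ↦ (9, 3, 6, 8)
  λ_3+ρ ↦ (5, 11, 3, 8)
  λ_4+ρ ↦ (6, 5, 15, 3)
  λ_5+ρ ↦ (6, 5, 15, 3)
  λ_6+ρ ↦ (6, 5, 15, 3)
  λ_7+ρ ↦ (5, 11, 3, 8)
  λ_8+ρ ↦ (5, 11, 3, 8)

3 distinct reps among the 8 weights ⇒ 3 W_29-linkage classes:

[[1, 3, 7, 8], [2], [4, 5, 6]]


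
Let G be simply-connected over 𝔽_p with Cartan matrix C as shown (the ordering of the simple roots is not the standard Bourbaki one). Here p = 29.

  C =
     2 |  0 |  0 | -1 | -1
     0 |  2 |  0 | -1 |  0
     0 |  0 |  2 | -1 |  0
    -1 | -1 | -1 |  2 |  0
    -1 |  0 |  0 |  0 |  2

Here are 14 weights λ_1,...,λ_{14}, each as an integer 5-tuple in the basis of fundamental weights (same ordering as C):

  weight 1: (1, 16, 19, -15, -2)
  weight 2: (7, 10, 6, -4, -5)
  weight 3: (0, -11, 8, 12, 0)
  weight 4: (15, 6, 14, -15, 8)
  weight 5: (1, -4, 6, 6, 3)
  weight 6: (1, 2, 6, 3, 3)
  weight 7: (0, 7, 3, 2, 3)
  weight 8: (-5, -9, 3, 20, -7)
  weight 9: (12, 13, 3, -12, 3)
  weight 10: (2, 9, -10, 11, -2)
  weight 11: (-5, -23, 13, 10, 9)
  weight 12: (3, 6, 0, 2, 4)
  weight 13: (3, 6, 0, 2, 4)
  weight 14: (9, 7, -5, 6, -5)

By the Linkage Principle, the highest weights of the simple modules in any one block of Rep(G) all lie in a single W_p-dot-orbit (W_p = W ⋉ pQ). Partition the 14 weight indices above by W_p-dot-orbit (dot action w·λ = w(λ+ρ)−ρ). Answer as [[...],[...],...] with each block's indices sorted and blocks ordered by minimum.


Cartan matrix: type D_5 (|W|=1920); un-permuting the 5 rows.

Alcove-folded reps (p=29, 14 weights, presented ϖ-order):

  [1] (1, 3, 6, 1, 12);  [2] (1, 8, 4, 3, 4);  [3] (1, 10, 9, 3, 1);  [4] (4, 7, 1, 3, 5);  [5] (2, 3, 7, 4, 4);  [6] (2, 3, 7, 4, 4);  [7] (1, 8, 4, 3, 4);  [8] (1, 8, 4, 3, 4);  [9] (2, 3, 7, 4, 4);  [10] (1, 10, 9, 3, 1);  [11] (4, 7, 1, 3, 5);  [12] (4, 7, 1, 3, 5);  [13] (4, 7, 1, 3, 5);  [14] (1, 8, 4, 3, 4)

The 14 indices split into 5 linkage classes (same alcove rep ⇔ same W_29-dot-orbit):

[[1], [2, 7, 8, 14], [3, 10], [4, 11, 12, 13], [5, 6, 9]]


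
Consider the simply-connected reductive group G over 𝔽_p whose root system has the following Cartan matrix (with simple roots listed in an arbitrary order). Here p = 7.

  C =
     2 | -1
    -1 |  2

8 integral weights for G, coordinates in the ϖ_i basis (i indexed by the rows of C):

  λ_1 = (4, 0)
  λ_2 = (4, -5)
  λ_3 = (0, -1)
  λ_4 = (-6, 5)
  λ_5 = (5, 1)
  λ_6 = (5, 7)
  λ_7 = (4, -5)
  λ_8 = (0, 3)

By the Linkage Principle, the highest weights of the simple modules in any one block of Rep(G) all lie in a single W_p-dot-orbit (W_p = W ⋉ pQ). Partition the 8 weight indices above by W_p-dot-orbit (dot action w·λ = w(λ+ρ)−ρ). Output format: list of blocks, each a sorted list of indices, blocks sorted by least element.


A_2 Cartan matrix, 2 simple roots permuted; ρ=(1,1).

Each λ_j+ρ reduced to Ā_7; 2-tuples below use C's row order:

    λ_1+ρ ↦ (5, 1)
    λ_2+ρ ↦ (1, 4)
    λ_3+ρ ↦ (1, 0)
    λ_4+ρ ↦ (5, 1)
    λ_5+ρ ↦ (5, 1)
    λ_6+ρ ↦ (1, 0)
    λ_7+ρ ↦ (1, 4)
    λ_8+ρ ↦ (1, 4)

3 distinct reps among the 8 weights ⇒ 3 W_7-linkage classes:

[[1, 4, 5], [2, 7, 8], [3, 6]]


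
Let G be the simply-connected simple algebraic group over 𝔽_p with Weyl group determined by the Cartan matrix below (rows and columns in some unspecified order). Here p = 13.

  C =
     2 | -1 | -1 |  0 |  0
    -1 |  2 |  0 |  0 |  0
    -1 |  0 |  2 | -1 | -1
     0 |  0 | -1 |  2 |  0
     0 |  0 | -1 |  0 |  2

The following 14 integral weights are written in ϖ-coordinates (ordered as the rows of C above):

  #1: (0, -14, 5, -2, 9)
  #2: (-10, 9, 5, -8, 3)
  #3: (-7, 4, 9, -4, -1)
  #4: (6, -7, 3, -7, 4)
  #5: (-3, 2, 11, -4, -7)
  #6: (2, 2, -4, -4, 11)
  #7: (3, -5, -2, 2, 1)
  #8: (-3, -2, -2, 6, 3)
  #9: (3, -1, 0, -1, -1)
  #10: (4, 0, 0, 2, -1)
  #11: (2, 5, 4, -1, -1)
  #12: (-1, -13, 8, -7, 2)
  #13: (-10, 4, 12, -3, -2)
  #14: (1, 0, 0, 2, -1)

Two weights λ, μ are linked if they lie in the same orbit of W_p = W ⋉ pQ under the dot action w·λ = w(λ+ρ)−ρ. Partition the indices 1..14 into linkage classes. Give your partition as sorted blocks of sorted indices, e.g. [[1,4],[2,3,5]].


Root system D_5: the 5×5 matrix C matches after relabeling.

Folding the 14 weights λ_j+ρ into Ā_13 (reps in the given 5-coord order):

    1: (2, 1, 1, 3, 0)
    2: (1, 0, 0, 3, 6)
    3: (2, 1, 1, 3, 0)
    4: (1, 3, 1, 3, 2)
    5: (1, 0, 0, 3, 6)
    6: (1, 0, 0, 3, 6)
    7: (1, 3, 0, 2, 1)
    8: (2, 1, 1, 3, 0)
    9: (4, 0, 1, 0, 0)
    10: (2, 1, 1, 3, 0)
    11: (4, 0, 1, 0, 0)
    12: (1, 0, 0, 3, 6)
    13: (1, 3, 0, 2, 1)
    14: (2, 1, 1, 3, 0)

Partition of {1..14} into 5 W_13-dot-orbits:

[[1, 3, 8, 10, 14], [2, 5, 6, 12], [4], [7, 13], [9, 11]]


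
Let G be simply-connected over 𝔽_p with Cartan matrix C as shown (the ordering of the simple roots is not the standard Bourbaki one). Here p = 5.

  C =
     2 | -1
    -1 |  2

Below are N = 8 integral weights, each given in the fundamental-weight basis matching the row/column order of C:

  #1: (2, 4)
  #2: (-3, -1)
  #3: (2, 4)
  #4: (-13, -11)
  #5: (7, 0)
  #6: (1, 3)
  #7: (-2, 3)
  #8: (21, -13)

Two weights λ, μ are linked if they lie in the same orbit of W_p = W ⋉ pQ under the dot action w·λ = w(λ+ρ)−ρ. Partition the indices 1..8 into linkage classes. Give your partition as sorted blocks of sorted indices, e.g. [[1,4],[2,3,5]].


Type A_2, rank 2, |W|=6; reorder rows/cols to standard.

Each λ_j+ρ reduced to Ā_5; 2-tuples below use C's row order:

  1: (0, 2)
  2: (0, 2)
  3: (0, 2)
  4: (0, 2)
  5: (1, 3)
  6: (1, 3)
  7: (1, 3)
  8: (0, 2)

2 distinct reps among the 8 weights ⇒ 2 W_5-linkage classes:

[[1, 2, 3, 4, 8], [5, 6, 7]]


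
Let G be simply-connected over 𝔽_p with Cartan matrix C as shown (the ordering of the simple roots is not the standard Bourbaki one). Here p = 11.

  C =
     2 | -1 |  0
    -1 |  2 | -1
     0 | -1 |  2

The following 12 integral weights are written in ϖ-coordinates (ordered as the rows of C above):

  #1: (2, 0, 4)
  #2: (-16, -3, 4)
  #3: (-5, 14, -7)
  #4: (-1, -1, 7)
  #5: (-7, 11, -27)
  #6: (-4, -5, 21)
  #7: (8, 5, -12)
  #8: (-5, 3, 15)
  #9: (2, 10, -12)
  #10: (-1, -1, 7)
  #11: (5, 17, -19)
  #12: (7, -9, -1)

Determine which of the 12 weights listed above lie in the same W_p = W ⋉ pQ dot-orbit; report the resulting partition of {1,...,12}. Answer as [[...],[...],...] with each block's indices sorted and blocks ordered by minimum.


C ↔ A_3 under row/col permutation; |W(A_3)| = 24.

Each λ_j+ρ reduced to Ā_11; 3-tuples below use C's row order:

  λ_1 → (3, 1, 5);  λ_2 → (3, 1, 5);  λ_3 → (0, 5, 2);  λ_4 → (0, 0, 8);  λ_5 → (3, 1, 5);  λ_6 → (3, 4, 0);  λ_7 → (0, 5, 2);  λ_8 → (0, 5, 2);  λ_9 → (0, 0, 8);  λ_10 → (0, 0, 8);  λ_11 → (0, 5, 2);  λ_12 → (0, 0, 8)

Partition of {1..12} into 4 W_11-dot-orbits:

[[1, 2, 5], [3, 7, 8, 11], [4, 9, 10, 12], [6]]


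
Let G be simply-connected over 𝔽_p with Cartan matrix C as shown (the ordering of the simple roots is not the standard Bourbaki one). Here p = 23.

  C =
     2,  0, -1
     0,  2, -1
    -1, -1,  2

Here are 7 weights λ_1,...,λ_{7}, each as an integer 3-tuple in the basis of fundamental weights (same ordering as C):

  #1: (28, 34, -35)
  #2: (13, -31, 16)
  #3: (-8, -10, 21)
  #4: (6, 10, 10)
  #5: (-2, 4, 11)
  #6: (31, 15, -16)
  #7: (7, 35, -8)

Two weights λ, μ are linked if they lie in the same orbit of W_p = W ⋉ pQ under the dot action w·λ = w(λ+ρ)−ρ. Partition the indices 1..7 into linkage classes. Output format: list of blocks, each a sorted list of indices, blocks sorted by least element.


A_3 Cartan matrix, 3 simple roots permuted; ρ=(1,1,1).

Each λ_j+ρ reduced to Ā_23; 3-tuples below use C's row order:

  λ_1 → (1, 5, 11)
  λ_2 → (7, 9, 6)
  λ_3 → (7, 9, 6)
  λ_4 → (1, 5, 11)
  λ_5 → (1, 5, 11)
  λ_6 → (7, 9, 6)
  λ_7 → (7, 9, 6)

The 7 indices split into 2 linkage classes (same alcove rep ⇔ same W_23-dot-orbit):

[[1, 4, 5], [2, 3, 6, 7]]


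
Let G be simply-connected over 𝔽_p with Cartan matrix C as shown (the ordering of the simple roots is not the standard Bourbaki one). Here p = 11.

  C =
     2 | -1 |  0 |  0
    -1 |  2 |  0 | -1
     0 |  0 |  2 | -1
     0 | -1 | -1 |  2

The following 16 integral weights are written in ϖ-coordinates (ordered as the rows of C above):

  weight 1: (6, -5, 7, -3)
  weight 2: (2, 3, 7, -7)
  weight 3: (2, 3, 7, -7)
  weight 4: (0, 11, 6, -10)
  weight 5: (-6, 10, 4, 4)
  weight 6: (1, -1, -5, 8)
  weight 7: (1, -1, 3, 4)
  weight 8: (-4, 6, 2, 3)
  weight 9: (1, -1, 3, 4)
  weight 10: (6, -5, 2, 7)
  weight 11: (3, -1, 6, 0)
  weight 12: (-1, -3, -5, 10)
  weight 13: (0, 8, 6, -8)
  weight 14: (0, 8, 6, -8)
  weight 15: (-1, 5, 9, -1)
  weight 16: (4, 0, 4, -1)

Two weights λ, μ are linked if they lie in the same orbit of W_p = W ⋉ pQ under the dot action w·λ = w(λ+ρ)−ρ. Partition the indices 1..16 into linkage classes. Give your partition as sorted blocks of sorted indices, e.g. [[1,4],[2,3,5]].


A_4 Cartan matrix, 4 simple roots permuted; ρ=(1,1,1,1).

Each λ_j+ρ reduced to Ā_11; 4-tuples below use C's row order:

    1: (1, 2, 2, 4)
    2: (1, 2, 2, 4)
    3: (1, 2, 2, 4)
    4: (1, 2, 0, 7)
    5: (5, 1, 5, 0)
    6: (2, 0, 4, 5)
    7: (2, 0, 4, 5)
    8: (0, 4, 0, 4)
    9: (2, 0, 4, 5)
    10: (0, 4, 0, 4)
    11: (3, 0, 6, 1)
    12: (2, 0, 4, 5)
    13: (1, 2, 0, 7)
    14: (1, 2, 0, 7)
    15: (5, 1, 5, 0)
    16: (5, 1, 5, 0)

Linkage partition of the 16 weights (6 classes, p=11):

[[1, 2, 3], [4, 13, 14], [5, 15, 16], [6, 7, 9, 12], [8, 10], [11]]


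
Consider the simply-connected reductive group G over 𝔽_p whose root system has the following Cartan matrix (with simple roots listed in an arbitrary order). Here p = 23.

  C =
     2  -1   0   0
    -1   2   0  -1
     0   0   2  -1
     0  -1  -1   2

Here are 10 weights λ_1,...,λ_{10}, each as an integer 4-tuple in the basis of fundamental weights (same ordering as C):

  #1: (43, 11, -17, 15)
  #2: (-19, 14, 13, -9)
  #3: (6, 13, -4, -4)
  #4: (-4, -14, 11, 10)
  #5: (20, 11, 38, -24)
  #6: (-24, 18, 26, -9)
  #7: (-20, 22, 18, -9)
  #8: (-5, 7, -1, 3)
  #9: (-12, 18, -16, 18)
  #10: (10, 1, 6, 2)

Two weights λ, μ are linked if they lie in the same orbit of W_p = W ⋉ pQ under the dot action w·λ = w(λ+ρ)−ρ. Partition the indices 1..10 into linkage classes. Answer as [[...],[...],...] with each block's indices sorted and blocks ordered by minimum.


Type A_4, rank 4, |W|=120; reorder rows/cols to standard.

Folding the 10 weights λ_j+ρ into Ā_23 (reps in the given 4-coord order):

  λ_1+ρ ↦ (11, 2, 7, 3) · λ_2+ρ ↦ (7, 8, 3, 3) · λ_3+ρ ↦ (7, 8, 3, 3) · λ_4+ρ ↦ (11, 2, 7, 3) · λ_5+ρ ↦ (11, 2, 7, 3) · λ_6+ρ ↦ (4, 4, 0, 4) · λ_7+ρ ↦ (4, 4, 0, 4) · λ_8+ρ ↦ (4, 4, 0, 4) · λ_9+ρ ↦ (4, 4, 0, 4) · λ_10+ρ ↦ (11, 2, 7, 3)

Grouping the 10 weights by Ā_23-representative: 3 linkage classes.

[[1, 4, 5, 10], [2, 3], [6, 7, 8, 9]]


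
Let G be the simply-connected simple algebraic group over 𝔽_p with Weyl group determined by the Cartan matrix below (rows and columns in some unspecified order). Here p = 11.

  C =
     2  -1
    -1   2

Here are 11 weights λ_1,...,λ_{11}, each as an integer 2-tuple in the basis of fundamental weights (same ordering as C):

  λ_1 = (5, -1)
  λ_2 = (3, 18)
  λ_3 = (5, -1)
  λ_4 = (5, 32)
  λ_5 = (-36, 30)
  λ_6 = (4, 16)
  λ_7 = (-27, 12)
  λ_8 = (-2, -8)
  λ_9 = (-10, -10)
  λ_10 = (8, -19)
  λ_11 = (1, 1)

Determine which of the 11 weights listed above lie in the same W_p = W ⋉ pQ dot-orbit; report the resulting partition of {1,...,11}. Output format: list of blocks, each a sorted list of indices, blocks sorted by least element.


Cartan matrix: type A_2 (|W|=6); un-permuting the 2 rows.

Folding the 11 weights λ_j+ρ into Ā_11 (reps in the given 2-coord order):

    λ_1+ρ ↦ (6, 0)
    λ_2+ρ ↦ (7, 1)
    λ_3+ρ ↦ (6, 0)
    λ_4+ρ ↦ (6, 0)
    λ_5+ρ ↦ (2, 2)
    λ_6+ρ ↦ (6, 0)
    λ_7+ρ ↦ (2, 2)
    λ_8+ρ ↦ (7, 1)
    λ_9+ρ ↦ (2, 2)
    λ_10+ρ ↦ (2, 2)
    λ_11+ρ ↦ (2, 2)

Grouping the 11 weights by Ā_11-representative: 3 linkage classes.

[[1, 3, 4, 6], [2, 8], [5, 7, 9, 10, 11]]


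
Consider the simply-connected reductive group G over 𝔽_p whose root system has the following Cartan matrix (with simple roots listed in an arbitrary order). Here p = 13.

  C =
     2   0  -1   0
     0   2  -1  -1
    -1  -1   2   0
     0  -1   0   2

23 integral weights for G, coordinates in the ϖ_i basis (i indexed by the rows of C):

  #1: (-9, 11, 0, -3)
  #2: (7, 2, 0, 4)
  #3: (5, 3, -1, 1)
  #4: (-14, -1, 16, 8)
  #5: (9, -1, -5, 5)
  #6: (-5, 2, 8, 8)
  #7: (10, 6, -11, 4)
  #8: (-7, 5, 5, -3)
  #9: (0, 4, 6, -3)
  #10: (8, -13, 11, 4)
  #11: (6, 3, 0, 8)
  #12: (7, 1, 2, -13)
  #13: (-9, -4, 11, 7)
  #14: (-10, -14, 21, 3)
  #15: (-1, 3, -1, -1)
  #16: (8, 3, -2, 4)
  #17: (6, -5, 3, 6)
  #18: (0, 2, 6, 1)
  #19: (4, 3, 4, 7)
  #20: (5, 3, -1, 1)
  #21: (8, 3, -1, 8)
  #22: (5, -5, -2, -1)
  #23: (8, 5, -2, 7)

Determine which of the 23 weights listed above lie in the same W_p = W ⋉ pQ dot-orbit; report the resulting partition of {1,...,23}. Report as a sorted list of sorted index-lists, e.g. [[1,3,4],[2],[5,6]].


Cartan matrix: type A_4 (|W|=120); un-permuting the 4 rows.

Each λ_j+ρ reduced to Ā_13; 4-tuples below use C's row order:

  1: (1, 3, 7, 2)
  2: (4, 3, 1, 1)
  3: (6, 4, 0, 2)
  4: (0, 4, 0, 0)
  5: (6, 4, 0, 2)
  6: (4, 3, 1, 1)
  7: (1, 3, 7, 2)
  8: (6, 4, 0, 2)
  9: (1, 3, 7, 2)
  10: (1, 4, 0, 1)
  11: (1, 4, 0, 1)
  12: (1, 3, 7, 2)
  13: (4, 3, 1, 1)
  14: (0, 4, 0, 0)
  15: (0, 4, 0, 0)
  16: (4, 3, 1, 1)
  17: (6, 4, 0, 2)
  18: (1, 3, 7, 2)
  19: (4, 3, 1, 1)
  20: (6, 4, 0, 2)
  21: (0, 4, 0, 0)
  22: (1, 4, 0, 1)
  23: (1, 4, 0, 1)

Partition of {1..23} into 5 W_13-dot-orbits:

[[1, 7, 9, 12, 18], [2, 6, 13, 16, 19], [3, 5, 8, 17, 20], [4, 14, 15, 21], [10, 11, 22, 23]]


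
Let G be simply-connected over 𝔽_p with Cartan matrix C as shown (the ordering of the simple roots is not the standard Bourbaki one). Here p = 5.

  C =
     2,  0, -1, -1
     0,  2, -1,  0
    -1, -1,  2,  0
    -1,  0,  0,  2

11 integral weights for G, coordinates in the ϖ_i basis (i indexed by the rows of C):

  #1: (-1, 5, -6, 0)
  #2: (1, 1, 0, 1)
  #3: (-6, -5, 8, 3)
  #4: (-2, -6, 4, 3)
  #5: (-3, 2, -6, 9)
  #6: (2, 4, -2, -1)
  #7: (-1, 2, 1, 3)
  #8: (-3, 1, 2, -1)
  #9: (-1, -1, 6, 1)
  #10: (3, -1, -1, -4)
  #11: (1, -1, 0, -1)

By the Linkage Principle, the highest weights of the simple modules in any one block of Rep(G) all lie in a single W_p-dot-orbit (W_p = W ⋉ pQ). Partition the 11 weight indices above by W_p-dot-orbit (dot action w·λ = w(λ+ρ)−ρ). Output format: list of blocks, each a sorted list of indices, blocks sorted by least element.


Cartan matrix: type A_4 (|W|=120); un-permuting the 4 rows.

Each λ_j+ρ reduced to Ā_5; 4-tuples below use C's row order:

    λ_1+ρ ↦ (1, 0, 0, 3)
    λ_2+ρ ↦ (2, 0, 1, 0)
    λ_3+ρ ↦ (1, 0, 0, 3)
    λ_4+ρ ↦ (0, 1, 1, 0)
    λ_5+ρ ↦ (0, 2, 1, 2)
    λ_6+ρ ↦ (0, 2, 1, 2)
    λ_7+ρ ↦ (0, 1, 1, 0)
    λ_8+ρ ↦ (0, 2, 1, 2)
    λ_9+ρ ↦ (0, 2, 1, 2)
    λ_10+ρ ↦ (1, 0, 0, 3)
    λ_11+ρ ↦ (2, 0, 1, 0)

These 11 weights hit 4 W_5-dot-orbits; sizes (3, 2, 2, 4):

[[1, 3, 10], [2, 11], [4, 7], [5, 6, 8, 9]]


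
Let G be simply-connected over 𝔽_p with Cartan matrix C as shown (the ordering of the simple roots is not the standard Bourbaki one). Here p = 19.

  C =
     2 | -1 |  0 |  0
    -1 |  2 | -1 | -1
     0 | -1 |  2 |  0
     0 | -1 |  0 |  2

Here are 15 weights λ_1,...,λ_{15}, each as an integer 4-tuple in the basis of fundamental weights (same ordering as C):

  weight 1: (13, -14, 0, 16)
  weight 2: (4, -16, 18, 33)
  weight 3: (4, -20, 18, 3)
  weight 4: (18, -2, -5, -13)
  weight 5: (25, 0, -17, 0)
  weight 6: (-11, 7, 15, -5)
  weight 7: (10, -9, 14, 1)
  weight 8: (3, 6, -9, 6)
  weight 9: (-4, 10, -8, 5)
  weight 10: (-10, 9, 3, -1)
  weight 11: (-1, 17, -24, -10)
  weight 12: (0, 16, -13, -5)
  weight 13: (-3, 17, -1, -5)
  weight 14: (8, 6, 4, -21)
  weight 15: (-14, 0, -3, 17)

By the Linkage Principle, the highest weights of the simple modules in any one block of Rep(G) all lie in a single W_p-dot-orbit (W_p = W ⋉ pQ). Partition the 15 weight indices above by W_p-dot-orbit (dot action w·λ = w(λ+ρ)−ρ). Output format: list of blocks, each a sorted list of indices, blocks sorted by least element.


Cartan matrix: type D_4 (|W|=192); un-permuting the 4 rows.

Alcove-folded reps (p=19, 15 weights, presented ϖ-order):

  λ_1 → (1, 1, 12, 4) · λ_2 → (4, 0, 10, 5) · λ_3 → (4, 0, 10, 5) · λ_4 → (1, 1, 12, 4) · λ_5 → (3, 1, 7, 6) · λ_6 → (3, 1, 9, 1) · λ_7 → (3, 1, 7, 6) · λ_8 → (3, 1, 7, 6) · λ_9 → (3, 1, 7, 6) · λ_10 → (9, 1, 4, 0) · λ_11 → (9, 1, 4, 0) · λ_12 → (1, 1, 12, 4) · λ_13 → (2, 1, 0, 4) · λ_14 → (3, 1, 7, 6) · λ_15 → (1, 1, 12, 4)

Partition of {1..15} into 6 W_19-dot-orbits:

[[1, 4, 12, 15], [2, 3], [5, 7, 8, 9, 14], [6], [10, 11], [13]]


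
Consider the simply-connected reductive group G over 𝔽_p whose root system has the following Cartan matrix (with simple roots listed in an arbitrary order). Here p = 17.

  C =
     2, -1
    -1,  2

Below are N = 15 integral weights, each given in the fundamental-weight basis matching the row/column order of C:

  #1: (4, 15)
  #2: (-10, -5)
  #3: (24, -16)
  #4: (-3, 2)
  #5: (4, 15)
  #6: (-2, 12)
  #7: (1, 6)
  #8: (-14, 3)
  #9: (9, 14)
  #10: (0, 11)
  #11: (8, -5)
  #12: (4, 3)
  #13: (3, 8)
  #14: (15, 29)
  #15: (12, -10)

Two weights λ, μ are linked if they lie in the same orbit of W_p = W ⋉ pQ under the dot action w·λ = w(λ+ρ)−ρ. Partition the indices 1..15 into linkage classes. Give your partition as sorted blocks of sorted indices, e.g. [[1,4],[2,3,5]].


Cartan matrix: type A_2 (|W|=6); un-permuting the 2 rows.

λ_j+ρ reflected into Ā_17 (⟨·,θ^∨⟩≤17); 2-tuples as given:

    1: (1, 12)
    2: (4, 9)
    3: (2, 7)
    4: (2, 1)
    5: (1, 12)
    6: (1, 12)
    7: (2, 7)
    8: (4, 9)
    9: (2, 7)
    10: (1, 12)
    11: (5, 4)
    12: (5, 4)
    13: (4, 9)
    14: (1, 12)
    15: (4, 9)

These 15 weights hit 5 W_17-dot-orbits; sizes (5, 4, 3, 1, 2):

[[1, 5, 6, 10, 14], [2, 8, 13, 15], [3, 7, 9], [4], [11, 12]]


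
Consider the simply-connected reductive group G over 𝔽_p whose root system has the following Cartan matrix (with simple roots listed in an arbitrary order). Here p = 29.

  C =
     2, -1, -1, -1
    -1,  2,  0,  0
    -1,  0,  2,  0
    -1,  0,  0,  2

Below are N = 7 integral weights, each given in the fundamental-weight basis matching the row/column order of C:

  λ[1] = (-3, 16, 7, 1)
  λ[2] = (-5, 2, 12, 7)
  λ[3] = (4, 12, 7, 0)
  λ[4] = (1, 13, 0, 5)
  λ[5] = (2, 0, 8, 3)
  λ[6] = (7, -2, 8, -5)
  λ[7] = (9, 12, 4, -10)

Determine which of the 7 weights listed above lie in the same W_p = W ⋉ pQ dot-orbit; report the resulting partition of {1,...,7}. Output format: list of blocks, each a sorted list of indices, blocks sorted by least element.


Type D_4, rank 4, |W|=192; reorder rows/cols to standard.

Folding the 7 weights λ_j+ρ into Ā_29 (reps in the given 4-coord order):

    [1] (2, 15, 6, 0)
    [2] (3, 1, 9, 4)
    [3] (2, 13, 8, 1)
    [4] (2, 14, 1, 6)
    [5] (3, 1, 9, 4)
    [6] (3, 1, 9, 4)
    [7] (1, 13, 5, 9)

Partition of {1..7} into 5 W_29-dot-orbits:

[[1], [2, 5, 6], [3], [4], [7]]


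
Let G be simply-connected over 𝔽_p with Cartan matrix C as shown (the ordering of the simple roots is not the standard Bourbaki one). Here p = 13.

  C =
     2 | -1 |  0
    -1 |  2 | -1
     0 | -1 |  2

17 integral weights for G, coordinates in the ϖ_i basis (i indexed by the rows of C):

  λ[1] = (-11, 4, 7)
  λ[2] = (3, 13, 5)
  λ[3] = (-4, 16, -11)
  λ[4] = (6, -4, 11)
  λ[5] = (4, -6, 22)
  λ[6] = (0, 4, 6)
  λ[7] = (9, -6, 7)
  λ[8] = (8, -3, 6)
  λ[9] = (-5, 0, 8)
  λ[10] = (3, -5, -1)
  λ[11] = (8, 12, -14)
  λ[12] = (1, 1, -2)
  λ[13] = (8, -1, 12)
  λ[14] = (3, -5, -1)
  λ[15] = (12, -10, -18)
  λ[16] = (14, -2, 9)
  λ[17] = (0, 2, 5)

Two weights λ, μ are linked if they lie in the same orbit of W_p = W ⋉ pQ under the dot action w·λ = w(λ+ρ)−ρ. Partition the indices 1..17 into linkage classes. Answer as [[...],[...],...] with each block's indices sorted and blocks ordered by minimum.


Root system A_3: the 3×3 matrix C matches after relabeling.

W_13-reps of the 17 weights in Ā_13 (same 3-coord order as C):

  [1] (5, 5, 3) · [2] (6, 2, 4) · [3] (1, 3, 6) · [4] (1, 3, 6) · [5] (5, 5, 3) · [6] (1, 5, 7) · [7] (5, 5, 3) · [8] (6, 2, 4) · [9] (1, 3, 6) · [10] (0, 0, 4) · [11] (0, 0, 4) · [12] (2, 1, 1) · [13] (0, 0, 4) · [14] (0, 0, 4) · [15] (0, 0, 4) · [16] (2, 1, 1) · [17] (1, 3, 6)

Linkage partition of the 17 weights (6 classes, p=13):

[[1, 5, 7], [2, 8], [3, 4, 9, 17], [6], [10, 11, 13, 14, 15], [12, 16]]


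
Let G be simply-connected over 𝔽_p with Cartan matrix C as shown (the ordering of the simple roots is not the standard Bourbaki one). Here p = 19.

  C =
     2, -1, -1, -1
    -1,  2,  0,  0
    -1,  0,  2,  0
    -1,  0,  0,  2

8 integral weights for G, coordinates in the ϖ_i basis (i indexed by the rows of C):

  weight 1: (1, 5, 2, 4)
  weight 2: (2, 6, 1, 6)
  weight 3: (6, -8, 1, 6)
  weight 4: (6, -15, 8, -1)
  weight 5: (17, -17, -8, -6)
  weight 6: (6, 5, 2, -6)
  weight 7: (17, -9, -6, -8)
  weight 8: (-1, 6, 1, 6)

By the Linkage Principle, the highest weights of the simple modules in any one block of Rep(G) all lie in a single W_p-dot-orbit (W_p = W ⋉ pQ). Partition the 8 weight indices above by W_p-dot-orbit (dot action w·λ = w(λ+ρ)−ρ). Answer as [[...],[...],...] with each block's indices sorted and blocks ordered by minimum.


C ↔ D_4 under row/col permutation; |W(D_4)| = 192.

Each λ_j+ρ reduced to Ā_19; 4-tuples below use C's row order:

  [1] (2, 6, 3, 5);  [2] (0, 7, 2, 7);  [3] (0, 7, 2, 7);  [4] (0, 7, 2, 7);  [5] (2, 6, 3, 5);  [6] (2, 6, 3, 5);  [7] (2, 6, 3, 5);  [8] (0, 7, 2, 7)

Partition of {1..8} into 2 W_19-dot-orbits:

[[1, 5, 6, 7], [2, 3, 4, 8]]


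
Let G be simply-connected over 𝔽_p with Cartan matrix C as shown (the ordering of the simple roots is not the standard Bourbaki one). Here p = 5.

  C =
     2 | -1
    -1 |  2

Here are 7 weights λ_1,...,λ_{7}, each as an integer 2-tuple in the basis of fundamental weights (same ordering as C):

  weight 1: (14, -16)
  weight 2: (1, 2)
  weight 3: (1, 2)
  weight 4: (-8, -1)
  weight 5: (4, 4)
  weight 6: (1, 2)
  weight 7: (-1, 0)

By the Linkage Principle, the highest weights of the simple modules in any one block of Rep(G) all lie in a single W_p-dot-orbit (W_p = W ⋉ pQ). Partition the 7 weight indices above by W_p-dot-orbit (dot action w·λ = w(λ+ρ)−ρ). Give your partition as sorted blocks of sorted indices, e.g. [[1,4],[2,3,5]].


C ↔ A_2 under row/col permutation; |W(A_2)| = 6.

Each λ_j+ρ reduced to Ā_5; 2-tuples below use C's row order:

    λ_1 → (0, 0)
    λ_2 → (2, 3)
    λ_3 → (2, 3)
    λ_4 → (2, 3)
    λ_5 → (0, 0)
    λ_6 → (2, 3)
    λ_7 → (0, 1)

Linkage partition of the 7 weights (3 classes, p=5):

[[1, 5], [2, 3, 4, 6], [7]]


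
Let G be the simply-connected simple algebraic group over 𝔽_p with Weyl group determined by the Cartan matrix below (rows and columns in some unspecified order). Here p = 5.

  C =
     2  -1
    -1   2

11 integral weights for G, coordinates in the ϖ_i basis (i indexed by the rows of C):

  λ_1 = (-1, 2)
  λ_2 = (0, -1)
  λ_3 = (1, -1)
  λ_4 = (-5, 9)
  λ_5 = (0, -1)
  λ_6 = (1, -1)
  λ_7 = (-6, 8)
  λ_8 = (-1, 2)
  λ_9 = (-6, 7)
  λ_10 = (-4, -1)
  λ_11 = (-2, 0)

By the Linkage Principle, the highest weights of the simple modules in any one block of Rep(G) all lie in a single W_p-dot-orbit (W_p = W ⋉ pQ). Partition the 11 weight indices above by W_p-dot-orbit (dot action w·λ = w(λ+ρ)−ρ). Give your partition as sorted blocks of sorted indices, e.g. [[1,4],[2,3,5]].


Type A_2, rank 2, |W|=6; reorder rows/cols to standard.

Alcove-folded reps (p=5, 11 weights, presented ϖ-order):

  [1] (0, 3) · [2] (1, 0) · [3] (2, 0) · [4] (1, 0) · [5] (1, 0) · [6] (2, 0) · [7] (1, 0) · [8] (0, 3) · [9] (2, 0) · [10] (0, 3) · [11] (1, 0)

Linkage partition of the 11 weights (3 classes, p=5):

[[1, 8, 10], [2, 4, 5, 7, 11], [3, 6, 9]]


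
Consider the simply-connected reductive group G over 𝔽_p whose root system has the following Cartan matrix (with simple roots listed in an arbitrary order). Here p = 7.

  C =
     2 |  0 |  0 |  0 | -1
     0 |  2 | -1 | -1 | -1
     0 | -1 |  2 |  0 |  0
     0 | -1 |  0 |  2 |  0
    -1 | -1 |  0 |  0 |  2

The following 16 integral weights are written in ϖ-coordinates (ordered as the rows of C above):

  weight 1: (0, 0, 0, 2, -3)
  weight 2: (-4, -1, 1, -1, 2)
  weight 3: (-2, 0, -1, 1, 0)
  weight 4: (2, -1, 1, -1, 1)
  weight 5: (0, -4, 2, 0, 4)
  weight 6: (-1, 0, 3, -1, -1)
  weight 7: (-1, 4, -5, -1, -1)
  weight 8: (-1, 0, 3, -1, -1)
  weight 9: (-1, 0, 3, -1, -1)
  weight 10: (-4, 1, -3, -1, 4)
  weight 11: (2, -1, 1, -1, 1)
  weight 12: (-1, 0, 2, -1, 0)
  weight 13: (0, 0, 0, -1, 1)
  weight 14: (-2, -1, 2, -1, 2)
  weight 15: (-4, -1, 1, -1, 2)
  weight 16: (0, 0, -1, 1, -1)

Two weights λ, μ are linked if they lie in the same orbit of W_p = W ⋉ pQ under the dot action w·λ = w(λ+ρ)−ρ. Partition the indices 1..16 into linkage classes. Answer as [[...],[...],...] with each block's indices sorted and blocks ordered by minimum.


Type D_5, rank 5, |W|=1920; reorder rows/cols to standard.

W_7-reps of the 16 weights in Ā_7 (same 5-coord order as C):

    [1] (1, 1, 0, 2, 0)
    [2] (3, 0, 2, 0, 0)
    [3] (1, 1, 0, 2, 0)
    [4] (3, 0, 2, 0, 0)
    [5] (1, 1, 0, 2, 0)
    [6] (0, 1, 4, 0, 0)
    [7] (0, 1, 4, 0, 0)
    [8] (0, 1, 4, 0, 0)
    [9] (0, 1, 4, 0, 0)
    [10] (3, 0, 2, 0, 0)
    [11] (3, 0, 2, 0, 0)
    [12] (0, 1, 3, 0, 1)
    [13] (1, 1, 1, 0, 1)
    [14] (1, 0, 3, 0, 1)
    [15] (3, 0, 2, 0, 0)
    [16] (1, 1, 0, 2, 0)

Linkage partition of the 16 weights (6 classes, p=7):

[[1, 3, 5, 16], [2, 4, 10, 11, 15], [6, 7, 8, 9], [12], [13], [14]]


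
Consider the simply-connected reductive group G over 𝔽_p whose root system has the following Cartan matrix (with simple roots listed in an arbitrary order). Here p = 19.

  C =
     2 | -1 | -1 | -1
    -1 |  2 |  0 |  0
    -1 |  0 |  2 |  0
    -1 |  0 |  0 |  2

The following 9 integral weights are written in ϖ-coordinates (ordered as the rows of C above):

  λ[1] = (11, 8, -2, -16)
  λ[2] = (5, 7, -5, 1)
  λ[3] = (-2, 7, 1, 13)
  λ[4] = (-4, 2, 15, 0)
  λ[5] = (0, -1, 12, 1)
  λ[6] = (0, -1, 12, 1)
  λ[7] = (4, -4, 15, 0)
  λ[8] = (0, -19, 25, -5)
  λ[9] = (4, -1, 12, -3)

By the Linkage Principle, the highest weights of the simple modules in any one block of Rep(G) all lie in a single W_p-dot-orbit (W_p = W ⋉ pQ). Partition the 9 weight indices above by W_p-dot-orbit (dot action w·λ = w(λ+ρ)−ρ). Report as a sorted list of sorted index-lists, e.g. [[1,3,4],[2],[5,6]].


C ↔ D_4 under row/col permutation; |W(D_4)| = 192.

λ_j+ρ reflected into Ā_19 (⟨·,θ^∨⟩≤19); 4-tuples as given:

  [1] (1, 4, 2, 10);  [2] (2, 8, 4, 2);  [3] (1, 4, 2, 10);  [4] (1, 0, 13, 2);  [5] (1, 0, 13, 2);  [6] (1, 0, 13, 2);  [7] (1, 0, 13, 2);  [8] (1, 4, 2, 10);  [9] (1, 0, 13, 2)

Linkage partition of the 9 weights (3 classes, p=19):

[[1, 3, 8], [2], [4, 5, 6, 7, 9]]
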